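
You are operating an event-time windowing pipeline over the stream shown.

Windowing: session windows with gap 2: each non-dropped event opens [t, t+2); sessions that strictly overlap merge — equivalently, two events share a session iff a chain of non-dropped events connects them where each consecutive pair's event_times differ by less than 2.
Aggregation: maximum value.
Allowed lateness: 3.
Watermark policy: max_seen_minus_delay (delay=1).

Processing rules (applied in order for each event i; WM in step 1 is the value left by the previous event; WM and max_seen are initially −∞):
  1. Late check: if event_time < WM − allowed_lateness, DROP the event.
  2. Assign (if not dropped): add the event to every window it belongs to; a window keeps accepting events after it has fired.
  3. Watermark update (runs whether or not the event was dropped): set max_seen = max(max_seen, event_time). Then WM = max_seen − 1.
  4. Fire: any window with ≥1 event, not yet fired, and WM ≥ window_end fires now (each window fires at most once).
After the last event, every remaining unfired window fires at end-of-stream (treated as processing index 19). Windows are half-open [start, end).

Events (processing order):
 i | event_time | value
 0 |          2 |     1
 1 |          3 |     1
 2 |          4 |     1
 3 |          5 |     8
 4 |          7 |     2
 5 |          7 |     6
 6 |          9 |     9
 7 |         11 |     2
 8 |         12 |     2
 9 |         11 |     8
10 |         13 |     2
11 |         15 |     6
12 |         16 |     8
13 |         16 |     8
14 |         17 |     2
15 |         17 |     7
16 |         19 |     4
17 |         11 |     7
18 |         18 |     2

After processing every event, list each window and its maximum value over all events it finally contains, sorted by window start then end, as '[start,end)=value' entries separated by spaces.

[2,7)=8 [7,9)=6 [9,11)=9 [11,15)=8 [15,21)=8

i=0 t=2 v=1: → [2,4); WM=1
i=1 t=3 v=1: → [2,5); WM=2
i=2 t=4 v=1: → [2,6); WM=3
i=3 t=5 v=8: → [2,7); WM=4
i=4 t=7 v=2: → [7,9); WM=6
i=5 t=7 v=6: → [7,9); WM=6
i=6 t=9 v=9: → [9,11); WM=8
i=7 t=11 v=2: → [11,13); WM=10
i=8 t=12 v=2: → [11,14); WM=11
i=9 t=11 v=8: → [11,14); WM=11
i=10 t=13 v=2: → [11,15); WM=12
i=11 t=15 v=6: → [15,17); WM=14
i=12 t=16 v=8: → [15,18); WM=15
i=13 t=16 v=8: → [15,18); WM=15
i=14 t=17 v=2: → [15,19); WM=16
i=15 t=17 v=7: → [15,19); WM=16
i=16 t=19 v=4: → [19,21); WM=18
i=17 t=11 v=7: DROP (t<18-3); WM=18
i=18 t=18 v=2: → [15,21); WM=18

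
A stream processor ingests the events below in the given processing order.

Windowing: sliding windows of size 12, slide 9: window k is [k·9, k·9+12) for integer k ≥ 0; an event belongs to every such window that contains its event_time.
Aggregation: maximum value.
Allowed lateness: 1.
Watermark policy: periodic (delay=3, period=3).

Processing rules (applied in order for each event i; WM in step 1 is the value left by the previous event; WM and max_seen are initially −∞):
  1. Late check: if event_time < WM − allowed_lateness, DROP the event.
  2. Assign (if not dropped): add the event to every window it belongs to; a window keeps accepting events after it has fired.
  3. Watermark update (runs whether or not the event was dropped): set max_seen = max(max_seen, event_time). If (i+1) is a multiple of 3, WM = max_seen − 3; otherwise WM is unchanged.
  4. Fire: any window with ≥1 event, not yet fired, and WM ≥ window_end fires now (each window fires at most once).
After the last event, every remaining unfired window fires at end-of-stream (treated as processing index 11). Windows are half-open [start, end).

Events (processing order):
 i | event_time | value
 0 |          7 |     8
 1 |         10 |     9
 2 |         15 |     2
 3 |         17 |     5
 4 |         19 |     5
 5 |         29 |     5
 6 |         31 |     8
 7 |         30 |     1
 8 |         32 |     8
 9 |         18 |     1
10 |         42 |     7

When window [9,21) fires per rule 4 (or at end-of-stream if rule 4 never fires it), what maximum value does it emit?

9

i=0 t=7 v=8: → [0,12); WM=−∞
i=1 t=10 v=9: → [9,21),[0,12); WM=−∞
i=2 t=15 v=2: → [9,21); WM=12; [0,12) fires=9
i=3 t=17 v=5: → [9,21); WM=12
i=4 t=19 v=5: → [18,30),[9,21); WM=12
i=5 t=29 v=5: → [27,39),[18,30); WM=26; [9,21) fires=9
i=6 t=31 v=8: → [27,39); WM=26
i=7 t=30 v=1: → [27,39); WM=26
i=8 t=32 v=8: → [27,39); WM=29
i=9 t=18 v=1: DROP (t<29-1); WM=29
i=10 t=42 v=7: → [36,48); WM=29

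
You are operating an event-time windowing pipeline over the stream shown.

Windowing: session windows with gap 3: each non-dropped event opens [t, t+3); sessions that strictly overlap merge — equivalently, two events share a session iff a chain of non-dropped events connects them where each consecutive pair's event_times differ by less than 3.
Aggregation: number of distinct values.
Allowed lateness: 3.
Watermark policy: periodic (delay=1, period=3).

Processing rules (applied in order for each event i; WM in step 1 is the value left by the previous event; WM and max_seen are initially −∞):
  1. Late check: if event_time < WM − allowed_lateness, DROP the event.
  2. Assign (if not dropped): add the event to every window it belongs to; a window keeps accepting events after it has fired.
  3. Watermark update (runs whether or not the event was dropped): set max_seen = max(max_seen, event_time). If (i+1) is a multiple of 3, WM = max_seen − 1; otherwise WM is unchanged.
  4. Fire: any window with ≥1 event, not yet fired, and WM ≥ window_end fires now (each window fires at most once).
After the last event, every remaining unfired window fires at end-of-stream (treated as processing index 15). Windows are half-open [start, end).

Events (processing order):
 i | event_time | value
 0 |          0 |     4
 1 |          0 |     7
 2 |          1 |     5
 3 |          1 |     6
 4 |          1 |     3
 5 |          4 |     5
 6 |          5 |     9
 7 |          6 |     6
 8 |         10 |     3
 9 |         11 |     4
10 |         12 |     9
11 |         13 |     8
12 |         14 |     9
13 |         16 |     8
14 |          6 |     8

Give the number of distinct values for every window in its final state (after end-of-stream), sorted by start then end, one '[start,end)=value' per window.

i=0 t=0 v=4: → [0,3); WM=−∞
i=1 t=0 v=7: → [0,3); WM=−∞
i=2 t=1 v=5: → [0,4); WM=0
i=3 t=1 v=6: → [0,4); WM=0
i=4 t=1 v=3: → [0,4); WM=0
i=5 t=4 v=5: → [4,7); WM=3
i=6 t=5 v=9: → [4,8); WM=3
i=7 t=6 v=6: → [4,9); WM=3
i=8 t=10 v=3: → [10,13); WM=9
i=9 t=11 v=4: → [10,14); WM=9
i=10 t=12 v=9: → [10,15); WM=9
i=11 t=13 v=8: → [10,16); WM=12
i=12 t=14 v=9: → [10,17); WM=12
i=13 t=16 v=8: → [10,19); WM=12
i=14 t=6 v=8: DROP (t<12-3); WM=15

[0,4)=5 [4,9)=3 [10,19)=4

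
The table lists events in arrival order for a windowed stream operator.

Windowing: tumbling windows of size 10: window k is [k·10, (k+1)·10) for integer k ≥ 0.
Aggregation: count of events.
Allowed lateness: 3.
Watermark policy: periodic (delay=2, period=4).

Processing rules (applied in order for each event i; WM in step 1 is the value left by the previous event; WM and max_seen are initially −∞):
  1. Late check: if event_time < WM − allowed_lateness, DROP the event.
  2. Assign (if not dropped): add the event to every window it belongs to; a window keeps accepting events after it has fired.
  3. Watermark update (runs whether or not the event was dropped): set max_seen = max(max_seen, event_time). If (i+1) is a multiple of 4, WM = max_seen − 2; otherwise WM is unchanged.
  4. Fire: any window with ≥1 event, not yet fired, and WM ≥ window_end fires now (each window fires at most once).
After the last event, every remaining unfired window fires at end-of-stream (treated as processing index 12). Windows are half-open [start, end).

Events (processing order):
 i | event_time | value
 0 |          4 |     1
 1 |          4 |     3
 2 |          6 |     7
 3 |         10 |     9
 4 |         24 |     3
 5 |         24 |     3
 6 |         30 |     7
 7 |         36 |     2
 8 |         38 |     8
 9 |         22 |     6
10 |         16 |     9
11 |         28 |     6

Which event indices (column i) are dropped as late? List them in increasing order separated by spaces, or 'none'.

9 10 11

i=0 t=4 v=1: → [0,10); WM=−∞
i=1 t=4 v=3: → [0,10); WM=−∞
i=2 t=6 v=7: → [0,10); WM=−∞
i=3 t=10 v=9: → [10,20); WM=8
i=4 t=24 v=3: → [20,30); WM=8
i=5 t=24 v=3: → [20,30); WM=8
i=6 t=30 v=7: → [30,40); WM=8
i=7 t=36 v=2: → [30,40); WM=34; [0,10) fires=3 [10,20) fires=1 [20,30) fires=2
i=8 t=38 v=8: → [30,40); WM=34
i=9 t=22 v=6: DROP (t<34-3); WM=34
i=10 t=16 v=9: DROP (t<34-3); WM=34
i=11 t=28 v=6: DROP (t<34-3); WM=36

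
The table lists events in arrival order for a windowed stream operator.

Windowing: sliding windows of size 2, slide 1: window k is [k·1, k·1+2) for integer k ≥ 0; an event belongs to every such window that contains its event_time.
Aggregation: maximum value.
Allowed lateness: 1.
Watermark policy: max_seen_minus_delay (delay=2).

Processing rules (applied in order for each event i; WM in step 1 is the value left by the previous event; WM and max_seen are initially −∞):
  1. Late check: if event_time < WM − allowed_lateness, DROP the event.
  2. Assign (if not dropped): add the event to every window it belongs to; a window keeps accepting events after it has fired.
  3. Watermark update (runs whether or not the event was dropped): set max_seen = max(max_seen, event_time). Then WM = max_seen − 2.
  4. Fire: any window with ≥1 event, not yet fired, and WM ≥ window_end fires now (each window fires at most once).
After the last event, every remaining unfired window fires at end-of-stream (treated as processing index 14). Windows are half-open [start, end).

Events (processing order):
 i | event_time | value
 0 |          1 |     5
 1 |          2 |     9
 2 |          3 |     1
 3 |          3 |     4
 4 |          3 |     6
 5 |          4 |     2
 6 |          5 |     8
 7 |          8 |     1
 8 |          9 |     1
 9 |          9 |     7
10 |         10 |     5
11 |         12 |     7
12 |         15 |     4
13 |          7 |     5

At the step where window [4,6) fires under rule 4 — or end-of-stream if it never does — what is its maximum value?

8

i=0 t=1 v=5: → [1,3),[0,2); WM=-1
i=1 t=2 v=9: → [2,4),[1,3); WM=0
i=2 t=3 v=1: → [3,5),[2,4); WM=1
i=3 t=3 v=4: → [3,5),[2,4); WM=1
i=4 t=3 v=6: → [3,5),[2,4); WM=1
i=5 t=4 v=2: → [4,6),[3,5); WM=2; [0,2) fires=5
i=6 t=5 v=8: → [5,7),[4,6); WM=3; [1,3) fires=9
i=7 t=8 v=1: → [8,10),[7,9); WM=6; [2,4) fires=9 [3,5) fires=6 [4,6) fires=8
i=8 t=9 v=1: → [9,11),[8,10); WM=7; [5,7) fires=8
i=9 t=9 v=7: → [9,11),[8,10); WM=7
i=10 t=10 v=5: → [10,12),[9,11); WM=8
i=11 t=12 v=7: → [12,14),[11,13); WM=10; [7,9) fires=1 [8,10) fires=7
i=12 t=15 v=4: → [15,17),[14,16); WM=13; [9,11) fires=7 [10,12) fires=5 [11,13) fires=7
i=13 t=7 v=5: DROP (t<13-1); WM=13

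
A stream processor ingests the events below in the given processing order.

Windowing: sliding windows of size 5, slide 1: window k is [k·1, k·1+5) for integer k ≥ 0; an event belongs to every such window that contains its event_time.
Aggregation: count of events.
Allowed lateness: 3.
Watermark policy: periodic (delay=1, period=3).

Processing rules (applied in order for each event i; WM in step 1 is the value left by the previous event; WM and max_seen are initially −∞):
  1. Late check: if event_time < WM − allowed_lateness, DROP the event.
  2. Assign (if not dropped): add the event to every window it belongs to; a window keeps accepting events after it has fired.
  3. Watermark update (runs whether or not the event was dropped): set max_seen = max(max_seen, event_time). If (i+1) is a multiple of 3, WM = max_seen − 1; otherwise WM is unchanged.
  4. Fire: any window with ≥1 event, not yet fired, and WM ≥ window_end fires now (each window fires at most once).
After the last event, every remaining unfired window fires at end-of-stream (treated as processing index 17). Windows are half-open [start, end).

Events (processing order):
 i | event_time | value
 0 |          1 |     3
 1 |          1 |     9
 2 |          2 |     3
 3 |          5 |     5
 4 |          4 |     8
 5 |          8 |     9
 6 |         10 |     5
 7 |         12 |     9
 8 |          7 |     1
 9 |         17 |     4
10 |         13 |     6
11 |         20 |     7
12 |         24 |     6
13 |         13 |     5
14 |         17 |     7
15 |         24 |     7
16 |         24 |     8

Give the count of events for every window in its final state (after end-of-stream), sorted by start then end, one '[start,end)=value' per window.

[0,5)=4 [1,6)=5 [2,7)=3 [3,8)=3 [4,9)=4 [5,10)=3 [6,11)=3 [7,12)=3 [8,13)=3 [9,14)=3 [10,15)=3 [11,16)=2 [12,17)=2 [13,18)=3 [14,19)=2 [15,20)=2 [16,21)=3 [17,22)=3 [18,23)=1 [19,24)=1 [20,25)=4 [21,26)=3 [22,27)=3 [23,28)=3 [24,29)=3

i=0 t=1 v=3: → [1,6),[0,5); WM=−∞
i=1 t=1 v=9: → [1,6),[0,5); WM=−∞
i=2 t=2 v=3: → [2,7),[1,6),[0,5); WM=1
i=3 t=5 v=5: → [5,10),[4,9),[3,8),[2,7),[1,6); WM=1
i=4 t=4 v=8: → [4,9),[3,8),[2,7),[1,6),[0,5); WM=1
i=5 t=8 v=9: → [8,13),[7,12),[6,11),[5,10),[4,9); WM=7; [0,5) fires=4 [1,6) fires=5 [2,7) fires=3
i=6 t=10 v=5: → [10,15),[9,14),[8,13),[7,12),[6,11); WM=7
i=7 t=12 v=9: → [12,17),[11,16),[10,15),[9,14),[8,13); WM=7
i=8 t=7 v=1: → [7,12),[6,11),[5,10),[4,9),[3,8); WM=11; [3,8) fires=3 [4,9) fires=4 [5,10) fires=3 [6,11) fires=3
i=9 t=17 v=4: → [17,22),[16,21),[15,20),[14,19),[13,18); WM=11
i=10 t=13 v=6: → [13,18),[12,17),[11,16),[10,15),[9,14); WM=11
i=11 t=20 v=7: → [20,25),[19,24),[18,23),[17,22),[16,21); WM=19; [7,12) fires=3 [8,13) fires=3 [9,14) fires=3 [10,15) fires=3 [11,16) fires=2 [12,17) fires=2 [13,18) fires=2 [14,19) fires=1
i=12 t=24 v=6: → [24,29),[23,28),[22,27),[21,26),[20,25); WM=19
i=13 t=13 v=5: DROP (t<19-3); WM=19
i=14 t=17 v=7: → [17,22),[16,21),[15,20),[14,19),[13,18); WM=23; [15,20) fires=2 [16,21) fires=3 [17,22) fires=3 [18,23) fires=1
i=15 t=24 v=7: → [24,29),[23,28),[22,27),[21,26),[20,25); WM=23
i=16 t=24 v=8: → [24,29),[23,28),[22,27),[21,26),[20,25); WM=23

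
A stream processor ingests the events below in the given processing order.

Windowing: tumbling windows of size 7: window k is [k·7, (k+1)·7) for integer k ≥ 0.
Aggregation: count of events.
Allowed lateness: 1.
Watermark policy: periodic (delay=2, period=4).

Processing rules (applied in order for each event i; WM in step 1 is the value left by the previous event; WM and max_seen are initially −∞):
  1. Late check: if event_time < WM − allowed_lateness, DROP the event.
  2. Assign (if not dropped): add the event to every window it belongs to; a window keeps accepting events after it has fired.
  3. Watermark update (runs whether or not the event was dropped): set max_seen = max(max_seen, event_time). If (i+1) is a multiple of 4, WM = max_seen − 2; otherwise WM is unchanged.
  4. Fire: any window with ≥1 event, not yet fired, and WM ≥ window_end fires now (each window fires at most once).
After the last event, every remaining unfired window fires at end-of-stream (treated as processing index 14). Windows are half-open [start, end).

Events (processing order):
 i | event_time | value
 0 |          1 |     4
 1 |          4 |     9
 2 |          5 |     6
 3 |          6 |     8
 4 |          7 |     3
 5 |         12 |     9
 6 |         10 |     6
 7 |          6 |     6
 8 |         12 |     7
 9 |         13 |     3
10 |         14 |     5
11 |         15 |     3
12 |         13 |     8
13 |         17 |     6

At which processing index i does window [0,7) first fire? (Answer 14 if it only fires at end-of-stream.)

i=0 t=1 v=4: → [0,7); WM=−∞
i=1 t=4 v=9: → [0,7); WM=−∞
i=2 t=5 v=6: → [0,7); WM=−∞
i=3 t=6 v=8: → [0,7); WM=4
i=4 t=7 v=3: → [7,14); WM=4
i=5 t=12 v=9: → [7,14); WM=4
i=6 t=10 v=6: → [7,14); WM=4
i=7 t=6 v=6: → [0,7); WM=10; [0,7) fires=5
i=8 t=12 v=7: → [7,14); WM=10
i=9 t=13 v=3: → [7,14); WM=10
i=10 t=14 v=5: → [14,21); WM=10
i=11 t=15 v=3: → [14,21); WM=13
i=12 t=13 v=8: → [7,14); WM=13
i=13 t=17 v=6: → [14,21); WM=13

7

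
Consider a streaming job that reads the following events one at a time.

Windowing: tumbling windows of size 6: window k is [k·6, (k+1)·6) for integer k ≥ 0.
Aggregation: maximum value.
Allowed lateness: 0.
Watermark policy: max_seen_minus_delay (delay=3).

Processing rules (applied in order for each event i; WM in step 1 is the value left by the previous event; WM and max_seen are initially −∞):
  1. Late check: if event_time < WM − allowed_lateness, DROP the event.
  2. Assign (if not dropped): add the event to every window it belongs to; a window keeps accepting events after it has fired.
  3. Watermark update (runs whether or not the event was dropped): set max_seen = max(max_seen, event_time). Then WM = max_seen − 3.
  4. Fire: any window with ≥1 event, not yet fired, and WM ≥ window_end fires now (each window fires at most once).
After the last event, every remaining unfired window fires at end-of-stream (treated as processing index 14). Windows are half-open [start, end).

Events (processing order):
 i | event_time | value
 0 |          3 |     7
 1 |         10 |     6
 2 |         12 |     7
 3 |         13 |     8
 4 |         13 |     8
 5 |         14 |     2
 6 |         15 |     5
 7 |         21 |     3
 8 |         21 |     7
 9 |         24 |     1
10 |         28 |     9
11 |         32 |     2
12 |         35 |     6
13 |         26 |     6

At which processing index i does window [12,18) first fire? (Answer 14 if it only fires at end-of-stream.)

i=0 t=3 v=7: → [0,6); WM=0
i=1 t=10 v=6: → [6,12); WM=7; [0,6) fires=7
i=2 t=12 v=7: → [12,18); WM=9
i=3 t=13 v=8: → [12,18); WM=10
i=4 t=13 v=8: → [12,18); WM=10
i=5 t=14 v=2: → [12,18); WM=11
i=6 t=15 v=5: → [12,18); WM=12; [6,12) fires=6
i=7 t=21 v=3: → [18,24); WM=18; [12,18) fires=8
i=8 t=21 v=7: → [18,24); WM=18
i=9 t=24 v=1: → [24,30); WM=21
i=10 t=28 v=9: → [24,30); WM=25; [18,24) fires=7
i=11 t=32 v=2: → [30,36); WM=29
i=12 t=35 v=6: → [30,36); WM=32; [24,30) fires=9
i=13 t=26 v=6: DROP (t<32-0); WM=32

7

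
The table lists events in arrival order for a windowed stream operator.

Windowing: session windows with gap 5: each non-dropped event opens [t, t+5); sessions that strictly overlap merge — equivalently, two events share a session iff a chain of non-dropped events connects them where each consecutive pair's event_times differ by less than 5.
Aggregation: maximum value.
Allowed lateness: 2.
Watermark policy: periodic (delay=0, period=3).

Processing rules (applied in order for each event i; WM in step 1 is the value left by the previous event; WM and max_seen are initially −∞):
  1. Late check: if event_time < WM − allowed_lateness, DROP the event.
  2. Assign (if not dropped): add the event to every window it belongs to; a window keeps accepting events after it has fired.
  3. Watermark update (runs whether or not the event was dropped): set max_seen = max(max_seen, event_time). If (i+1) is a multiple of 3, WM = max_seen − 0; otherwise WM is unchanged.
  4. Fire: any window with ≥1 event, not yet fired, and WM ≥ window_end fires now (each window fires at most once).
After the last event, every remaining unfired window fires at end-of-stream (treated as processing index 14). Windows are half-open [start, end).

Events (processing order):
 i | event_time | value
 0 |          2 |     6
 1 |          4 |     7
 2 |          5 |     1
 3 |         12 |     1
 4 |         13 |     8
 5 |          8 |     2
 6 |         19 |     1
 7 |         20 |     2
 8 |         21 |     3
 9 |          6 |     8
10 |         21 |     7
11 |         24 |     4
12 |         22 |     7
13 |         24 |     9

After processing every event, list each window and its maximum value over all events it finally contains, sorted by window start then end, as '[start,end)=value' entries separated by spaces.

i=0 t=2 v=6: → [2,7); WM=−∞
i=1 t=4 v=7: → [2,9); WM=−∞
i=2 t=5 v=1: → [2,10); WM=5
i=3 t=12 v=1: → [12,17); WM=5
i=4 t=13 v=8: → [12,18); WM=5
i=5 t=8 v=2: → [2,18); WM=13
i=6 t=19 v=1: → [19,24); WM=13
i=7 t=20 v=2: → [19,25); WM=13
i=8 t=21 v=3: → [19,26); WM=21
i=9 t=6 v=8: DROP (t<21-2); WM=21
i=10 t=21 v=7: → [19,26); WM=21
i=11 t=24 v=4: → [19,29); WM=24
i=12 t=22 v=7: → [19,29); WM=24
i=13 t=24 v=9: → [19,29); WM=24

[2,18)=8 [19,29)=9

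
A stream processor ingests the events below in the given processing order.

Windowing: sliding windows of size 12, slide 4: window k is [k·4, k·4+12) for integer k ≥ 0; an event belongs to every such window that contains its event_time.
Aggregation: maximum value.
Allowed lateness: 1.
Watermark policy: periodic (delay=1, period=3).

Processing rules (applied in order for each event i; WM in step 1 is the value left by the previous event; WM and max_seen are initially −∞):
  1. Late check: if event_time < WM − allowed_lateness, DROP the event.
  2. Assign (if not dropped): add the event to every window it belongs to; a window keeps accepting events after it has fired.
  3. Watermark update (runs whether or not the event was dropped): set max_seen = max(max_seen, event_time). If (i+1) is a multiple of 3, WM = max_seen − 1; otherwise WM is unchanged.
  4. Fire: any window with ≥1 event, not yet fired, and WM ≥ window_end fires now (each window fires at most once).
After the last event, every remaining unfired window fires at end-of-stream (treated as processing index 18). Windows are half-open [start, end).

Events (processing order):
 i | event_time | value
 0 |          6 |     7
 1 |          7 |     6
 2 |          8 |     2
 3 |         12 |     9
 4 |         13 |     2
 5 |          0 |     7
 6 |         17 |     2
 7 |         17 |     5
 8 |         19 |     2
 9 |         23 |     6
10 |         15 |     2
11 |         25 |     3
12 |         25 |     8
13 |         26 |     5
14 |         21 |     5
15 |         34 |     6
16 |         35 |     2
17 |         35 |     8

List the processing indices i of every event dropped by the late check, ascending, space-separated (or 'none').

5 10 14

i=0 t=6 v=7: → [4,16),[0,12); WM=−∞
i=1 t=7 v=6: → [4,16),[0,12); WM=−∞
i=2 t=8 v=2: → [8,20),[4,16),[0,12); WM=7
i=3 t=12 v=9: → [12,24),[8,20),[4,16); WM=7
i=4 t=13 v=2: → [12,24),[8,20),[4,16); WM=7
i=5 t=0 v=7: DROP (t<7-1); WM=12; [0,12) fires=7
i=6 t=17 v=2: → [16,28),[12,24),[8,20); WM=12
i=7 t=17 v=5: → [16,28),[12,24),[8,20); WM=12
i=8 t=19 v=2: → [16,28),[12,24),[8,20); WM=18; [4,16) fires=9
i=9 t=23 v=6: → [20,32),[16,28),[12,24); WM=18
i=10 t=15 v=2: DROP (t<18-1); WM=18
i=11 t=25 v=3: → [24,36),[20,32),[16,28); WM=24; [8,20) fires=9 [12,24) fires=9
i=12 t=25 v=8: → [24,36),[20,32),[16,28); WM=24
i=13 t=26 v=5: → [24,36),[20,32),[16,28); WM=24
i=14 t=21 v=5: DROP (t<24-1); WM=25
i=15 t=34 v=6: → [32,44),[28,40),[24,36); WM=25
i=16 t=35 v=2: → [32,44),[28,40),[24,36); WM=25
i=17 t=35 v=8: → [32,44),[28,40),[24,36); WM=34; [16,28) fires=8 [20,32) fires=8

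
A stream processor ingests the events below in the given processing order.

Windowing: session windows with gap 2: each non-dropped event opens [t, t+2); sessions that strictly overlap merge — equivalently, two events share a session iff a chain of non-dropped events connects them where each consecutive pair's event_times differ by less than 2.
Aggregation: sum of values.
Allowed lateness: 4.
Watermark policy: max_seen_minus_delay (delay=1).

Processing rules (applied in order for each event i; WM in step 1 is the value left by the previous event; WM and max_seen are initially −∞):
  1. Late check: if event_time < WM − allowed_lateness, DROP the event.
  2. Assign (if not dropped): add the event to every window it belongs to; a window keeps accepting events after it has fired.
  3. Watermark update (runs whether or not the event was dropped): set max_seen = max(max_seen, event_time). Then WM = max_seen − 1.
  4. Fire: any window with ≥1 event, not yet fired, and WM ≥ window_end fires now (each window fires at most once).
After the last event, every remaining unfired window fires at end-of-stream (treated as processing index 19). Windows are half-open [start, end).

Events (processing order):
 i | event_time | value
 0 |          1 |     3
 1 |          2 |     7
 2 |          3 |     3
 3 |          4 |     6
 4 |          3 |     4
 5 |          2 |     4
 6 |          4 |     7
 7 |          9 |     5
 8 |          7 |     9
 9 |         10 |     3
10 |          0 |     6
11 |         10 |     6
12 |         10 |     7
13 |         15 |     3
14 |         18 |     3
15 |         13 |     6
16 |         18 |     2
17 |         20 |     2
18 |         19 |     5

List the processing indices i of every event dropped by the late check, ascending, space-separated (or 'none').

10

i=0 t=1 v=3: → [1,3); WM=0
i=1 t=2 v=7: → [1,4); WM=1
i=2 t=3 v=3: → [1,5); WM=2
i=3 t=4 v=6: → [1,6); WM=3
i=4 t=3 v=4: → [1,6); WM=3
i=5 t=2 v=4: → [1,6); WM=3
i=6 t=4 v=7: → [1,6); WM=3
i=7 t=9 v=5: → [9,11); WM=8
i=8 t=7 v=9: → [7,9); WM=8
i=9 t=10 v=3: → [9,12); WM=9
i=10 t=0 v=6: DROP (t<9-4); WM=9
i=11 t=10 v=6: → [9,12); WM=9
i=12 t=10 v=7: → [9,12); WM=9
i=13 t=15 v=3: → [15,17); WM=14
i=14 t=18 v=3: → [18,20); WM=17
i=15 t=13 v=6: → [13,15); WM=17
i=16 t=18 v=2: → [18,20); WM=17
i=17 t=20 v=2: → [20,22); WM=19
i=18 t=19 v=5: → [18,22); WM=19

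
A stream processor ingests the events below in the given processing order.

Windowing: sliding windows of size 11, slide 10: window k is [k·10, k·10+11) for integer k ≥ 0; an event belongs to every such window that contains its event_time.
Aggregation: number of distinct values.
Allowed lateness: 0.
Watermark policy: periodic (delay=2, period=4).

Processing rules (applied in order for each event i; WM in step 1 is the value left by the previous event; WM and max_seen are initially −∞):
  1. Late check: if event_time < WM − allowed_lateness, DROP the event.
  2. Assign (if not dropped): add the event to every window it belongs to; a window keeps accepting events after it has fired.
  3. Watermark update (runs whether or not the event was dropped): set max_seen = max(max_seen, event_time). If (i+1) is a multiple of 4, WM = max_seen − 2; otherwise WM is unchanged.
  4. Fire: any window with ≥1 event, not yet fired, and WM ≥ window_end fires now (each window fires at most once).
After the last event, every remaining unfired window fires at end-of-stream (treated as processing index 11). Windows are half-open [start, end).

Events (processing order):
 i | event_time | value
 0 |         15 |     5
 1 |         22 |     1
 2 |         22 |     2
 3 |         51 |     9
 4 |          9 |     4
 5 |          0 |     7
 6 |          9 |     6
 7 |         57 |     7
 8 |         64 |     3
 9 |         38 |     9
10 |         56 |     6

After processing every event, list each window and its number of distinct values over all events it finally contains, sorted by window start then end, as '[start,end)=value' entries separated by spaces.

i=0 t=15 v=5: → [10,21); WM=−∞
i=1 t=22 v=1: → [20,31); WM=−∞
i=2 t=22 v=2: → [20,31); WM=−∞
i=3 t=51 v=9: → [50,61); WM=49; [10,21) fires=1 [20,31) fires=2
i=4 t=9 v=4: DROP (t<49-0); WM=49
i=5 t=0 v=7: DROP (t<49-0); WM=49
i=6 t=9 v=6: DROP (t<49-0); WM=49
i=7 t=57 v=7: → [50,61); WM=55
i=8 t=64 v=3: → [60,71); WM=55
i=9 t=38 v=9: DROP (t<55-0); WM=55
i=10 t=56 v=6: → [50,61); WM=55

[10,21)=1 [20,31)=2 [50,61)=3 [60,71)=1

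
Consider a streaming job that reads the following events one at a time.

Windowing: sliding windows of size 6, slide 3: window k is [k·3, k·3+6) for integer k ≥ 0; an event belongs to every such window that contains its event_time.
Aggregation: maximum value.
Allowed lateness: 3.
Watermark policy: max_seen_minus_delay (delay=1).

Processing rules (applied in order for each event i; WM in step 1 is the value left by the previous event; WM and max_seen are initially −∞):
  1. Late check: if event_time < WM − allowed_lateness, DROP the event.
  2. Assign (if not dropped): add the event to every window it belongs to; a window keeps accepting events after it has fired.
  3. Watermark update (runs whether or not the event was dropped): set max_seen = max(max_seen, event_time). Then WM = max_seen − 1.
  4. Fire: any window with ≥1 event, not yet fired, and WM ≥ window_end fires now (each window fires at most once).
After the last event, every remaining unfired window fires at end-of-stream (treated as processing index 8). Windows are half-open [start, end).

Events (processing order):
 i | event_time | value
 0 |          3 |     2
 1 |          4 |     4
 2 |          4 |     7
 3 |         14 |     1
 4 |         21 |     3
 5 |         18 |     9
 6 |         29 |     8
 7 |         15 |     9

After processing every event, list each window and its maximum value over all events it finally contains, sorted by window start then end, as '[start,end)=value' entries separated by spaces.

[0,6)=7 [3,9)=7 [9,15)=1 [12,18)=1 [15,21)=9 [18,24)=9 [21,27)=3 [24,30)=8 [27,33)=8

i=0 t=3 v=2: → [3,9),[0,6); WM=2
i=1 t=4 v=4: → [3,9),[0,6); WM=3
i=2 t=4 v=7: → [3,9),[0,6); WM=3
i=3 t=14 v=1: → [12,18),[9,15); WM=13; [0,6) fires=7 [3,9) fires=7
i=4 t=21 v=3: → [21,27),[18,24); WM=20; [9,15) fires=1 [12,18) fires=1
i=5 t=18 v=9: → [18,24),[15,21); WM=20
i=6 t=29 v=8: → [27,33),[24,30); WM=28; [15,21) fires=9 [18,24) fires=9 [21,27) fires=3
i=7 t=15 v=9: DROP (t<28-3); WM=28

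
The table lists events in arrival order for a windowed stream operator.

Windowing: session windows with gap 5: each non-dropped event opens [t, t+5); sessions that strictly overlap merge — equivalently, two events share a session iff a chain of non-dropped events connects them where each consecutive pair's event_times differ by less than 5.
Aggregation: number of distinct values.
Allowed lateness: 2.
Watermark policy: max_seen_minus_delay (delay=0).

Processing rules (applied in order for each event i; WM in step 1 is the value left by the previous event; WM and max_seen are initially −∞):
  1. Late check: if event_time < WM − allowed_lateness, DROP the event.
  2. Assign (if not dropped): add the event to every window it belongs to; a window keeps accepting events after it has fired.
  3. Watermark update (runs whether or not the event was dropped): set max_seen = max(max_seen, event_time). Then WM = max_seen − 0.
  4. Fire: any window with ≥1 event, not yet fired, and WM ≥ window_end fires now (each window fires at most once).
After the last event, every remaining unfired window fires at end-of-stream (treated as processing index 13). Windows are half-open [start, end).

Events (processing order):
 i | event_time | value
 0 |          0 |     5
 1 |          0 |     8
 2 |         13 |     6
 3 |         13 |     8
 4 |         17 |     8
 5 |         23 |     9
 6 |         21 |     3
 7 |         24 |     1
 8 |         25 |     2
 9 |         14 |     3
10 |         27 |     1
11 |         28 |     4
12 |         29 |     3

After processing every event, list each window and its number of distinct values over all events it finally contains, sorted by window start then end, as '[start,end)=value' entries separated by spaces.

i=0 t=0 v=5: → [0,5); WM=0
i=1 t=0 v=8: → [0,5); WM=0
i=2 t=13 v=6: → [13,18); WM=13
i=3 t=13 v=8: → [13,18); WM=13
i=4 t=17 v=8: → [13,22); WM=17
i=5 t=23 v=9: → [23,28); WM=23
i=6 t=21 v=3: → [13,28); WM=23
i=7 t=24 v=1: → [13,29); WM=24
i=8 t=25 v=2: → [13,30); WM=25
i=9 t=14 v=3: DROP (t<25-2); WM=25
i=10 t=27 v=1: → [13,32); WM=27
i=11 t=28 v=4: → [13,33); WM=28
i=12 t=29 v=3: → [13,34); WM=29

[0,5)=2 [13,34)=7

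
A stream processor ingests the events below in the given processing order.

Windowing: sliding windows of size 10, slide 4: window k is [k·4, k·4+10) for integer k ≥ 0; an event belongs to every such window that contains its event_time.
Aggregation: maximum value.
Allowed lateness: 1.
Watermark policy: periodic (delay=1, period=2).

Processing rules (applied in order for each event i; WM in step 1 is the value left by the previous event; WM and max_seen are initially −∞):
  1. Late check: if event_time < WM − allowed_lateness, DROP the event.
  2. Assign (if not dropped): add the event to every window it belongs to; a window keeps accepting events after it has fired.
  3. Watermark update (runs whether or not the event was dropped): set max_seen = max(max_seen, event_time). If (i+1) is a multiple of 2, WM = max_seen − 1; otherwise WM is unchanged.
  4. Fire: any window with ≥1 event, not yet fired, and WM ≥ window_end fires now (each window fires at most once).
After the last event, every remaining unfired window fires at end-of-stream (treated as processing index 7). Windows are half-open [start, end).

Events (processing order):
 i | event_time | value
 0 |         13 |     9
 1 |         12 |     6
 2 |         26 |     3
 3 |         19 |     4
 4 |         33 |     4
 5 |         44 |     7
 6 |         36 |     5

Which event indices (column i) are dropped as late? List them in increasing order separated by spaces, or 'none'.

6

i=0 t=13 v=9: → [12,22),[8,18),[4,14); WM=−∞
i=1 t=12 v=6: → [12,22),[8,18),[4,14); WM=12
i=2 t=26 v=3: → [24,34),[20,30); WM=12
i=3 t=19 v=4: → [16,26),[12,22); WM=25; [4,14) fires=9 [8,18) fires=9 [12,22) fires=9
i=4 t=33 v=4: → [32,42),[28,38),[24,34); WM=25
i=5 t=44 v=7: → [44,54),[40,50),[36,46); WM=43; [16,26) fires=4 [20,30) fires=3 [24,34) fires=4 [28,38) fires=4 [32,42) fires=4
i=6 t=36 v=5: DROP (t<43-1); WM=43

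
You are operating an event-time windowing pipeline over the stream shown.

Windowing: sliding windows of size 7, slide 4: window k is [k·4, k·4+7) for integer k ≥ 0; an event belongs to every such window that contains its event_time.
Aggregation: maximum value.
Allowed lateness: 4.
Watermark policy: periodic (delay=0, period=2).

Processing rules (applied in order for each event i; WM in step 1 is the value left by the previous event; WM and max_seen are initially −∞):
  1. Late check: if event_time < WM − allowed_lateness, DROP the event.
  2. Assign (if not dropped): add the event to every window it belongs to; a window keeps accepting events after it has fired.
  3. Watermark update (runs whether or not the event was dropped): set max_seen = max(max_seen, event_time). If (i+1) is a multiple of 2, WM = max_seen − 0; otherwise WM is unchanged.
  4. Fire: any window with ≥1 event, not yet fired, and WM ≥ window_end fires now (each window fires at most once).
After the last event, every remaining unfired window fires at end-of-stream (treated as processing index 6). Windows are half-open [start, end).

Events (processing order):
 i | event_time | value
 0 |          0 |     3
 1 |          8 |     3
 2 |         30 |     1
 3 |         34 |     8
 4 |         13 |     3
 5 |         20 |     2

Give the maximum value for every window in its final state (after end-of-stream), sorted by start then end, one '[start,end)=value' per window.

[0,7)=3 [4,11)=3 [8,15)=3 [24,31)=1 [28,35)=8 [32,39)=8

i=0 t=0 v=3: → [0,7); WM=−∞
i=1 t=8 v=3: → [8,15),[4,11); WM=8; [0,7) fires=3
i=2 t=30 v=1: → [28,35),[24,31); WM=8
i=3 t=34 v=8: → [32,39),[28,35); WM=34; [4,11) fires=3 [8,15) fires=3 [24,31) fires=1
i=4 t=13 v=3: DROP (t<34-4); WM=34
i=5 t=20 v=2: DROP (t<34-4); WM=34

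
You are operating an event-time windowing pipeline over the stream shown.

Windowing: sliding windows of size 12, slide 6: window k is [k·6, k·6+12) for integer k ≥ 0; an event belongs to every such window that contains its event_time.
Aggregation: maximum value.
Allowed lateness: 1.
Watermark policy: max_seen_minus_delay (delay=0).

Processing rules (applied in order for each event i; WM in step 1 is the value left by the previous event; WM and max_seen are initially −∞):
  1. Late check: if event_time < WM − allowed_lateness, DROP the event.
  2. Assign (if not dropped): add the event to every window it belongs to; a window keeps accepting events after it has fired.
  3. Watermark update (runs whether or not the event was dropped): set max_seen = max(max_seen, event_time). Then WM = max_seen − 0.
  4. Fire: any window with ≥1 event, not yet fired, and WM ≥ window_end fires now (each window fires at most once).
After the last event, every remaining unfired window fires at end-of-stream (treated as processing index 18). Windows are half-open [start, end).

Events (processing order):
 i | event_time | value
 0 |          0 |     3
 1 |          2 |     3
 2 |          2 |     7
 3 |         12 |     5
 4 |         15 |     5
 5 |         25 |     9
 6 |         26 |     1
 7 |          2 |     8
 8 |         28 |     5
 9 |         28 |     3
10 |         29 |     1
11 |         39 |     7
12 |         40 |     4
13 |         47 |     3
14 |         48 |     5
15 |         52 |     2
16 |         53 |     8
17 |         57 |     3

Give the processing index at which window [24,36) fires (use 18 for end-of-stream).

11

i=0 t=0 v=3: → [0,12); WM=0
i=1 t=2 v=3: → [0,12); WM=2
i=2 t=2 v=7: → [0,12); WM=2
i=3 t=12 v=5: → [12,24),[6,18); WM=12; [0,12) fires=7
i=4 t=15 v=5: → [12,24),[6,18); WM=15
i=5 t=25 v=9: → [24,36),[18,30); WM=25; [6,18) fires=5 [12,24) fires=5
i=6 t=26 v=1: → [24,36),[18,30); WM=26
i=7 t=2 v=8: DROP (t<26-1); WM=26
i=8 t=28 v=5: → [24,36),[18,30); WM=28
i=9 t=28 v=3: → [24,36),[18,30); WM=28
i=10 t=29 v=1: → [24,36),[18,30); WM=29
i=11 t=39 v=7: → [36,48),[30,42); WM=39; [18,30) fires=9 [24,36) fires=9
i=12 t=40 v=4: → [36,48),[30,42); WM=40
i=13 t=47 v=3: → [42,54),[36,48); WM=47; [30,42) fires=7
i=14 t=48 v=5: → [48,60),[42,54); WM=48; [36,48) fires=7
i=15 t=52 v=2: → [48,60),[42,54); WM=52
i=16 t=53 v=8: → [48,60),[42,54); WM=53
i=17 t=57 v=3: → [54,66),[48,60); WM=57; [42,54) fires=8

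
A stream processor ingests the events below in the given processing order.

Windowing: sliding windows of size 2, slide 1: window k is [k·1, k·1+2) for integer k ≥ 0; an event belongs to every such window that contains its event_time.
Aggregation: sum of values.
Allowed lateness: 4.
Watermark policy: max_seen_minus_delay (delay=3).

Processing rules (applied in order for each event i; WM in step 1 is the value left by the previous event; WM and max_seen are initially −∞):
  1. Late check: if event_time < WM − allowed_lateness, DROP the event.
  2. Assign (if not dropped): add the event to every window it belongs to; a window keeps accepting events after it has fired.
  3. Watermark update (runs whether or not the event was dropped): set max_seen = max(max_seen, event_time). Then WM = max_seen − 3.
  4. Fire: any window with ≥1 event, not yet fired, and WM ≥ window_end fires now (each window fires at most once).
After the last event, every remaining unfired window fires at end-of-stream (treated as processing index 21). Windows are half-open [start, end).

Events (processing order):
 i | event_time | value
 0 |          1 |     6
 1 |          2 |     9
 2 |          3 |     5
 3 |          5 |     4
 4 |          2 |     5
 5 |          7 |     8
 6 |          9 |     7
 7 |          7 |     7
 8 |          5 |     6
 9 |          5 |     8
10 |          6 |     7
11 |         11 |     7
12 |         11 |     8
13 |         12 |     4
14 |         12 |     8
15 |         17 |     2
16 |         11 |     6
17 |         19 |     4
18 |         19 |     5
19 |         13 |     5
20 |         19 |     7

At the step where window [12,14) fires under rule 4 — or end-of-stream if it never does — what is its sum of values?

i=0 t=1 v=6: → [1,3),[0,2); WM=-2
i=1 t=2 v=9: → [2,4),[1,3); WM=-1
i=2 t=3 v=5: → [3,5),[2,4); WM=0
i=3 t=5 v=4: → [5,7),[4,6); WM=2; [0,2) fires=6
i=4 t=2 v=5: → [2,4),[1,3); WM=2
i=5 t=7 v=8: → [7,9),[6,8); WM=4; [1,3) fires=20 [2,4) fires=19
i=6 t=9 v=7: → [9,11),[8,10); WM=6; [3,5) fires=5 [4,6) fires=4
i=7 t=7 v=7: → [7,9),[6,8); WM=6
i=8 t=5 v=6: → [5,7),[4,6); WM=6
i=9 t=5 v=8: → [5,7),[4,6); WM=6
i=10 t=6 v=7: → [6,8),[5,7); WM=6
i=11 t=11 v=7: → [11,13),[10,12); WM=8; [5,7) fires=25 [6,8) fires=22
i=12 t=11 v=8: → [11,13),[10,12); WM=8
i=13 t=12 v=4: → [12,14),[11,13); WM=9; [7,9) fires=15
i=14 t=12 v=8: → [12,14),[11,13); WM=9
i=15 t=17 v=2: → [17,19),[16,18); WM=14; [8,10) fires=7 [9,11) fires=7 [10,12) fires=15 [11,13) fires=27 [12,14) fires=12
i=16 t=11 v=6: → [11,13),[10,12); WM=14
i=17 t=19 v=4: → [19,21),[18,20); WM=16
i=18 t=19 v=5: → [19,21),[18,20); WM=16
i=19 t=13 v=5: → [13,15),[12,14); WM=16; [13,15) fires=5
i=20 t=19 v=7: → [19,21),[18,20); WM=16

12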